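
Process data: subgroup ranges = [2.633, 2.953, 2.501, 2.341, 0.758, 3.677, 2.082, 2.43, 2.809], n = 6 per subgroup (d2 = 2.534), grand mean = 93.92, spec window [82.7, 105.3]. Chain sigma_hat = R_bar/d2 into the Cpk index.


R_bar = (2.633 + 2.953 + 2.501 + 2.341 + 0.758 + 3.677 + 2.082 + 2.43 + 2.809) / 9 = 2.4648889
sigma = R_bar / d2 = 2.4648889 / 2.534 = 0.97272648
Cp = (USL - LSL)/(6*sigma) = (105.3 - 82.7)/(6*0.97272648) = 3.8723
Cpu = (105.3 - 93.92)/(3*0.97272648) = 3.8997
Cpl = (93.92 - 82.7)/(3*0.97272648) = 3.8449
Cpk = min(Cpu, Cpl) = 3.8449

3.8449


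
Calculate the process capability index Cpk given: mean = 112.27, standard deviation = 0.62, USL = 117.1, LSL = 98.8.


Cpu = (USL - mean) / (3*sigma) = (117.1 - 112.27) / (3*0.62) = 2.5968
Cpl = (mean - LSL) / (3*sigma) = (112.27 - 98.8) / (3*0.62) = 7.2419
Cpk = min(Cpu, Cpl) = 2.5968

2.5968


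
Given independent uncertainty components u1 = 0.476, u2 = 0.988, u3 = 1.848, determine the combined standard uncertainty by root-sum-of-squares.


uc = sqrt(0.476^2 + 0.988^2 + 1.848^2)
uc = sqrt(4.617824)
uc = 2.1489

2.1489


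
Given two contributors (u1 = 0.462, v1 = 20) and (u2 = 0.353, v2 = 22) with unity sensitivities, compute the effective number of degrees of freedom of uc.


uc = sqrt(u1^2 + u2^2) = sqrt(0.462^2 + 0.353^2) = 0.58142325
v_eff = uc^4 / (u1^4/v1 + u2^4/v2)
= 0.58142325^4 / (0.462^4/20 + 0.353^4/22)
= 0.11427983 / 0.0029837081
v_eff = 38.3013

38.3013


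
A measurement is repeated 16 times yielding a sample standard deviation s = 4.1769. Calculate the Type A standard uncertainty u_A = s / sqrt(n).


u_A = s / sqrt(n)
u_A = 4.1769 / sqrt(16)
u_A = 4.1769 / 4
u_A = 1.0442

1.0442


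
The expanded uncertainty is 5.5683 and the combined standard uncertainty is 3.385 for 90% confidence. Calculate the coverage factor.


k = U / uc
k = 5.5683 / 3.385
k = 1.645

1.645


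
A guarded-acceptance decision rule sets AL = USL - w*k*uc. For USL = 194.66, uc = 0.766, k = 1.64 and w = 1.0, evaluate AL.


U = k * uc = 1.64 * 0.766 = 1.25624
guard band g = w * U = 1.0 * 1.25624 = 1.25624
AL = USL - g = 194.66 - 1.25624
AL = 193.4038

193.4038


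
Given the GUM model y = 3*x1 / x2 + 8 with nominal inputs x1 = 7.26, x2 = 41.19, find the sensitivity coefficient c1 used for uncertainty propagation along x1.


y = 3*x1 / x2 + 8
dy/dx1 = 3/x2
Evaluate at x2 = 41.19: c1 = 3 / 41.19
c1 = 0.0728

0.0728


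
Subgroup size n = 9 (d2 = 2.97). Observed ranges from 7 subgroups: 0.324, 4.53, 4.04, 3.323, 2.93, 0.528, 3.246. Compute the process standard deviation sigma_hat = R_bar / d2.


R_bar = (0.324 + 4.53 + 4.04 + 3.323 + 2.93 + 0.528 + 3.246) / 7
R_bar = 18.921 / 7 = 2.703
sigma_hat = R_bar / d2 = 2.703 / 2.97 = 0.9101

0.9101


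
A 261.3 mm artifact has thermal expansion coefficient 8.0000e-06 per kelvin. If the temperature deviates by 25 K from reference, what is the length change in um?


dL = L * alpha * dT
= 261.3 * 8.0000e-06 * 25
= 0.0522600 mm
dL_um = 0.0522600 * 1000 = 52.2600 um

52.2600


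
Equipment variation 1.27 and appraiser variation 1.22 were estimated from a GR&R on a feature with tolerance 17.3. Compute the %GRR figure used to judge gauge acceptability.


GRR = sqrt(EV^2 + AV^2) = sqrt(1.27^2 + 1.22^2) = 1.7610508
%GRR = GRR / tol * 100 = 1.7610508 / 17.3 * 100
%GRR = 10.1795

10.1795


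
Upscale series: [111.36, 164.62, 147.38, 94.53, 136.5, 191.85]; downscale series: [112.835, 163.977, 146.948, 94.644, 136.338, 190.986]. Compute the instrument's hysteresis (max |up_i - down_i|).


|111.36 - 112.835| = 1.4750
|164.62 - 163.977| = 0.6430
|147.38 - 146.948| = 0.4320
|94.53 - 94.644| = 0.1140
|136.5 - 136.338| = 0.1620
|191.85 - 190.986| = 0.8640
hysteresis = max(diffs) = 1.4750

1.4750


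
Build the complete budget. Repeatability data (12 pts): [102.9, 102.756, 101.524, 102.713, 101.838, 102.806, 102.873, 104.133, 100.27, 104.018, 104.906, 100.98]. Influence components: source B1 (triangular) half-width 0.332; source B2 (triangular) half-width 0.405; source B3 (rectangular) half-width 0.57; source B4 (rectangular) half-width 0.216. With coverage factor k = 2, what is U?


mean = (102.9 + 102.756 + 101.524 + 102.713 + 101.838 + 102.806 + 102.873 + 104.133 + 100.27 + 104.018 + 104.906 + 100.98) / 12 = 102.6430833
s = sqrt(sum((x - mean)^2)/(n-1)) = 1.3379756
u_A = s / sqrt(n) = 1.3379756 / sqrt(12) = 0.38624029
u_B1 = 0.332 / sqrt(6) = 0.13553843
u_B2 = 0.405 / sqrt(6) = 0.16534056
u_B3 = 0.57 / sqrt(3) = 0.32908965
u_B4 = 0.216 / sqrt(3) = 0.12470766
uc = sqrt(0.38624029^2 + 0.13553843^2 + 0.16534056^2 + 0.32908965^2 + 0.12470766^2) = 0.56457216
U = k * uc = 2 * 0.56457216
U = 1.1291

1.1291


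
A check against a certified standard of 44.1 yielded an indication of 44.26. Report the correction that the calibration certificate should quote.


Correction = standard - reading
= 44.1 - 44.26
= -0.1600

-0.1600


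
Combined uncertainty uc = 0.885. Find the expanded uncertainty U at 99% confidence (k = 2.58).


U = k * uc
U = 2.58 * 0.885
U = 2.2833

2.2833


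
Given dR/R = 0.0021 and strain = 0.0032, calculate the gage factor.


GF = (dR/R) / epsilon
= 0.0021 / 0.0032
= 0.6562

0.6562


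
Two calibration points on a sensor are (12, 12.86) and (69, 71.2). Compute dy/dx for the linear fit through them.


slope = (y2 - y1) / (x2 - x1)
= (71.2 - 12.86) / (69 - 12)
= 58.3400 / 57
= 1.0235

1.0235


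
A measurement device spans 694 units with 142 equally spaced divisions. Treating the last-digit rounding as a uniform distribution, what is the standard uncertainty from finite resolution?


resolution = range / divisions
resolution = 694 / 142 = 4.8873239
u_res = resolution / (2*sqrt(3))
u_res = 4.8873239 / 3.4641016
u_res = 1.4108

1.4108


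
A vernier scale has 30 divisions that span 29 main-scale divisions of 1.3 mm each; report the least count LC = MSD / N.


LC = MSD / n_div
= 1.3 / 30
= 0.0433

0.0433


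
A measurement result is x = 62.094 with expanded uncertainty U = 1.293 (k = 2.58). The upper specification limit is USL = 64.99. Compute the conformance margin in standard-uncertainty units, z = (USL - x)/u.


u = U / k = 1.293 / 2.58 = 0.50116279
margin = |USL - x| = |64.99 - 62.094| = 2.896
z = margin / u = 2.896 / 0.50116279
z = 5.7786

5.7786


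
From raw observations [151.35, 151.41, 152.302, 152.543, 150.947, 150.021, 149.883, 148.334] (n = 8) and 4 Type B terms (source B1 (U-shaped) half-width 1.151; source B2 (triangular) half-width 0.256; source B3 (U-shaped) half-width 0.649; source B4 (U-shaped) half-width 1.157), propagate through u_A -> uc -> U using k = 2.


mean = (151.35 + 151.41 + 152.302 + 152.543 + 150.947 + 150.021 + 149.883 + 148.334) / 8 = 150.84875
s = sqrt(sum((x - mean)^2)/(n-1)) = 1.3887371
u_A = s / sqrt(n) = 1.3887371 / sqrt(8) = 0.49099271
u_B1 = 1.151 / sqrt(2) = 0.81387991
u_B2 = 0.256 / sqrt(6) = 0.10451156
u_B3 = 0.649 / sqrt(2) = 0.4589123
u_B4 = 1.157 / sqrt(2) = 0.81812255
uc = sqrt(0.49099271^2 + 0.81387991^2 + 0.10451156^2 + 0.4589123^2 + 0.81812255^2) = 1.3395231
U = k * uc = 2 * 1.3395231
U = 2.6790

2.6790


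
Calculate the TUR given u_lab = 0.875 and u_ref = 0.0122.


TUR = u_lab / u_ref
= 0.875 / 0.0122
= 71.7213

71.7213


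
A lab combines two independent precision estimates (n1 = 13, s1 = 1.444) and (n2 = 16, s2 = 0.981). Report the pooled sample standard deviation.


s_p = sqrt(((n1-1)*s1^2 + (n2-1)*s2^2) / (n1+n2-2))
numerator = (13-1)*1.444^2 + (16-1)*0.981^2 = 25.021632 + 14.435415 = 39.457047
denominator = 13 + 16 - 2 = 27
s_p^2 = 39.457047 / 27 = 1.4613721
s_p = sqrt(1.4613721) = 1.2089

1.2089


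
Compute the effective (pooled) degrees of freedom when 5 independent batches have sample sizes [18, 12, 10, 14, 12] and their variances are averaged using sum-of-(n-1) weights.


nu = sum_i (n_i - 1)
nu = ((18 - 1) + (12 - 1) + (10 - 1) + (14 - 1) + (12 - 1))
nu = 17 + 11 + 9 + 13 + 11
nu = 61

61


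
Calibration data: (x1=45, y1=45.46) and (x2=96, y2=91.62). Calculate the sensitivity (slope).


slope = (y2 - y1) / (x2 - x1)
= (91.62 - 45.46) / (96 - 45)
= 46.1600 / 51
= 0.9051

0.9051


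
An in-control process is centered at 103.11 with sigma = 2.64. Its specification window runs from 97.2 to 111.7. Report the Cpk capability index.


Cpu = (USL - mean) / (3*sigma) = (111.7 - 103.11) / (3*2.64) = 1.0846
Cpl = (mean - LSL) / (3*sigma) = (103.11 - 97.2) / (3*2.64) = 0.7462
Cpk = min(Cpu, Cpl) = 0.7462

0.7462


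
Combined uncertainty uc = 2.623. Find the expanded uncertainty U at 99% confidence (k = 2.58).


U = k * uc
U = 2.58 * 2.623
U = 6.7673

6.7673


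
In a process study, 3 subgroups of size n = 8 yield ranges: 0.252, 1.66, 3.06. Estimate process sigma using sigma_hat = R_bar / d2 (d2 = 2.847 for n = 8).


R_bar = (0.252 + 1.66 + 3.06) / 3
R_bar = 4.972 / 3 = 1.6573333
sigma_hat = R_bar / d2 = 1.6573333 / 2.847 = 0.5821

0.5821


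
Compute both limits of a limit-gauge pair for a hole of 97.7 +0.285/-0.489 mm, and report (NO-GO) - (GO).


GO = nominal - lower_tol (smallest hole = maximum material condition)
GO = 97.7 - 0.489 = 97.211
NO-GO = nominal + upper_tol (largest hole = least material condition)
NO-GO = 97.7 + 0.285 = 97.985
spread = NO-GO - GO = 97.985 - 97.211 = 0.7740

0.7740


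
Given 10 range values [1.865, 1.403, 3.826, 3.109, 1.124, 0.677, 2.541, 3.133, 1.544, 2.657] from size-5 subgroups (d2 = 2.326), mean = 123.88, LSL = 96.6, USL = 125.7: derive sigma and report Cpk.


R_bar = (1.865 + 1.403 + 3.826 + 3.109 + 1.124 + 0.677 + 2.541 + 3.133 + 1.544 + 2.657) / 10 = 2.1879
sigma = R_bar / d2 = 2.1879 / 2.326 = 0.94062769
Cp = (USL - LSL)/(6*sigma) = (125.7 - 96.6)/(6*0.94062769) = 5.1561
Cpu = (125.7 - 123.88)/(3*0.94062769) = 0.6450
Cpl = (123.88 - 96.6)/(3*0.94062769) = 9.6673
Cpk = min(Cpu, Cpl) = 0.6450

0.6450


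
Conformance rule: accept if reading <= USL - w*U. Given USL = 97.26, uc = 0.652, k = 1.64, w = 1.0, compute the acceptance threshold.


U = k * uc = 1.64 * 0.652 = 1.06928
guard band g = w * U = 1.0 * 1.06928 = 1.06928
AL = USL - g = 97.26 - 1.06928
AL = 96.1907

96.1907


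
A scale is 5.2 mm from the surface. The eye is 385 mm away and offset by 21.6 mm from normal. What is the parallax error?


error = h * offset / d
= 5.2 * 21.6 / 385
= 0.2917

0.2917


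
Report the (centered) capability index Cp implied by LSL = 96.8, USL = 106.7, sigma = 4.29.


Cp = (USL - LSL) / (6 * sigma)
= (106.7 - 96.8) / (6 * 4.29)
= 9.9000 / 25.7400
= 0.3846

0.3846


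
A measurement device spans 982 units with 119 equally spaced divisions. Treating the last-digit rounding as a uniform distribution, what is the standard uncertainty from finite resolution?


resolution = range / divisions
resolution = 982 / 119 = 8.2521008
u_res = resolution / (2*sqrt(3))
u_res = 8.2521008 / 3.4641016
u_res = 2.3822

2.3822


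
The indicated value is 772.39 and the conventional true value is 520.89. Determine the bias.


Systematic error = measured - true
= 772.39 - 520.89
= 251.5000

251.5000


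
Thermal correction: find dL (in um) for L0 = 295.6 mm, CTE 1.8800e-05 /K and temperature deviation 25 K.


dL = L * alpha * dT
= 295.6 * 1.8800e-05 * 25
= 0.1389320 mm
dL_um = 0.1389320 * 1000 = 138.9320 um

138.9320


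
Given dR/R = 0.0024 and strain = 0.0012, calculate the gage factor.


GF = (dR/R) / epsilon
= 0.0024 / 0.0012
= 2.0000

2.0000


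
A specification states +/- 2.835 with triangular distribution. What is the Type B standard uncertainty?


u_B = half_width / sqrt(6)
u_B = 2.835 / 2.4494897
u_B = 1.1574

1.1574


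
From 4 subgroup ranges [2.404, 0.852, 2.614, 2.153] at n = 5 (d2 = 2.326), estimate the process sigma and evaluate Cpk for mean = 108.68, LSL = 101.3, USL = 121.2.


R_bar = (2.404 + 0.852 + 2.614 + 2.153) / 4 = 2.00575
sigma = R_bar / d2 = 2.00575 / 2.326 = 0.86231728
Cp = (USL - LSL)/(6*sigma) = (121.2 - 101.3)/(6*0.86231728) = 3.8462
Cpu = (121.2 - 108.68)/(3*0.86231728) = 4.8397
Cpl = (108.68 - 101.3)/(3*0.86231728) = 2.8528
Cpk = min(Cpu, Cpl) = 2.8528

2.8528


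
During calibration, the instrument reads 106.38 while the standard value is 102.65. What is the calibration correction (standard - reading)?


Correction = standard - reading
= 102.65 - 106.38
= -3.7300

-3.7300


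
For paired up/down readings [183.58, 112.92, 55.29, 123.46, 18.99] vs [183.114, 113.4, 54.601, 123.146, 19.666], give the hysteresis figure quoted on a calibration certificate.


|183.58 - 183.114| = 0.4660
|112.92 - 113.4| = 0.4800
|55.29 - 54.601| = 0.6890
|123.46 - 123.146| = 0.3140
|18.99 - 19.666| = 0.6760
hysteresis = max(diffs) = 0.6890

0.6890


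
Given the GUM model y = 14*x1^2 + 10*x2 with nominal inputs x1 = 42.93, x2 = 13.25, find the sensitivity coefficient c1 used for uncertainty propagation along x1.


y = 14*x1^2 + 10*x2
dy/dx1 = 2*14*x1
Evaluate at x1 = 42.93: c1 = 28 * 42.93
c1 = 1202.0400

1202.0400


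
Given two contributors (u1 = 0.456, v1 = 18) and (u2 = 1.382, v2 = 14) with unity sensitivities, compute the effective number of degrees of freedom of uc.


uc = sqrt(u1^2 + u2^2) = sqrt(0.456^2 + 1.382^2) = 1.4552869
v_eff = uc^4 / (u1^4/v1 + u2^4/v2)
= 1.4552869^4 / (0.456^4/18 + 1.382^4/14)
= 4.4853308 / 0.26295991
v_eff = 17.0571

17.0571


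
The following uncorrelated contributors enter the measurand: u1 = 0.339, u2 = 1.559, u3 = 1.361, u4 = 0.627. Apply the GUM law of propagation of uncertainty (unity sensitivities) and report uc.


uc = sqrt(0.339^2 + 1.559^2 + 1.361^2 + 0.627^2)
uc = sqrt(4.790852)
uc = 2.1888

2.1888


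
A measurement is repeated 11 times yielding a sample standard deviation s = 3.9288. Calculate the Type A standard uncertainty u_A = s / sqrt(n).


u_A = s / sqrt(n)
u_A = 3.9288 / sqrt(11)
u_A = 3.9288 / 3.3166248
u_A = 1.1846

1.1846


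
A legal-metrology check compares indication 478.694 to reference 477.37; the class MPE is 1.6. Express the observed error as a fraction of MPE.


e = indication - reference = 478.694 - 477.37 = 1.3240
|e| = 1.3240
ratio = |e| / MPE = 1.3240 / 1.6
ratio = 0.8275

0.8275


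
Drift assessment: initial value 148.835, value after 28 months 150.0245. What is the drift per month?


rate = (v2 - v1) / months
= (150.0245 - 148.835) / 28
= 1.1895 / 28
= 0.0425

0.0425


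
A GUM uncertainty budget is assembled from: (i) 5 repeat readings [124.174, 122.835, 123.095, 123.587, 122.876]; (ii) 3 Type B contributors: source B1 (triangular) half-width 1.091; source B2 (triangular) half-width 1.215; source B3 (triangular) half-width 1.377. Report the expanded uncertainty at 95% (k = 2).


mean = (124.174 + 122.835 + 123.095 + 123.587 + 122.876) / 5 = 123.3134
s = sqrt(sum((x - mean)^2)/(n-1)) = 0.56643031
u_A = s / sqrt(n) = 0.56643031 / sqrt(5) = 0.25331534
u_B1 = 1.091 / sqrt(6) = 0.44539888
u_B2 = 1.215 / sqrt(6) = 0.49602167
u_B3 = 1.377 / sqrt(6) = 0.5621579
uc = sqrt(0.25331534^2 + 0.44539888^2 + 0.49602167^2 + 0.5621579^2) = 0.9080792
U = k * uc = 2 * 0.9080792
U = 1.8162

1.8162


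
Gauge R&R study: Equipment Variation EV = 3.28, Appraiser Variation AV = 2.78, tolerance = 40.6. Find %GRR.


GRR = sqrt(EV^2 + AV^2) = sqrt(3.28^2 + 2.78^2) = 4.2996279
%GRR = GRR / tol * 100 = 4.2996279 / 40.6 * 100
%GRR = 10.5902

10.5902


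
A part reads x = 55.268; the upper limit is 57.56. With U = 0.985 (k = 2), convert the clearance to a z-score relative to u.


u = U / k = 0.985 / 2 = 0.4925
margin = |USL - x| = |57.56 - 55.268| = 2.292
z = margin / u = 2.292 / 0.4925
z = 4.6538

4.6538


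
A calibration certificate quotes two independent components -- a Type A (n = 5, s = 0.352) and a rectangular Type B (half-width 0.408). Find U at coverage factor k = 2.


u_A = s / sqrt(n) = 0.352 / sqrt(5) = 0.15741919
u_B = half_width / sqrt(3) = 0.408 / sqrt(3) = 0.23555891
uc = sqrt(u_A^2 + u_B^2) = sqrt(0.15741919^2 + 0.23555891^2) = 0.28331749
U = k * uc = 2 * 0.28331749
U = 0.5666

0.5666


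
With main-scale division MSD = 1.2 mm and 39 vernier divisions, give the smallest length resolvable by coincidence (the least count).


LC = MSD / n_div
= 1.2 / 39
= 0.0308

0.0308


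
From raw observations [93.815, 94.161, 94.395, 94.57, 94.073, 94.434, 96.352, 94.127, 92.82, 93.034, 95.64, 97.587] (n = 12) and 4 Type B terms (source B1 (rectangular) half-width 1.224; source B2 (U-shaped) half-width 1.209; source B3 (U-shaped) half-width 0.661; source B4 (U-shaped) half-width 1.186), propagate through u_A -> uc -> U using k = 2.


mean = (93.815 + 94.161 + 94.395 + 94.57 + 94.073 + 94.434 + 96.352 + 94.127 + 92.82 + 93.034 + 95.64 + 97.587) / 12 = 94.584
s = sqrt(sum((x - mean)^2)/(n-1)) = 1.3508193
u_A = s / sqrt(n) = 1.3508193 / sqrt(12) = 0.38994794
u_B1 = 1.224 / sqrt(3) = 0.70667673
u_B2 = 1.209 / sqrt(2) = 0.8548921
u_B3 = 0.661 / sqrt(2) = 0.46739758
u_B4 = 1.186 / sqrt(2) = 0.83862864
uc = sqrt(0.38994794^2 + 0.70667673^2 + 0.8548921^2 + 0.46739758^2 + 0.83862864^2) = 1.5179099
U = k * uc = 2 * 1.5179099
U = 3.0358

3.0358


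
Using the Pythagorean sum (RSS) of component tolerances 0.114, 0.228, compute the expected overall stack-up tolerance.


RSS = sqrt(0.114^2 + 0.228^2)
= sqrt(0.06498)
= 0.2549

0.2549


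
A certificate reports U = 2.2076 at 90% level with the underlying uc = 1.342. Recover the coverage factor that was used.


k = U / uc
k = 2.2076 / 1.342
k = 1.645

1.645


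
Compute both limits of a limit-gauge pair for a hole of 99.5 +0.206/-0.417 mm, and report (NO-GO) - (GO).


GO = nominal - lower_tol (smallest hole = maximum material condition)
GO = 99.5 - 0.417 = 99.083
NO-GO = nominal + upper_tol (largest hole = least material condition)
NO-GO = 99.5 + 0.206 = 99.706
spread = NO-GO - GO = 99.706 - 99.083 = 0.6230

0.6230


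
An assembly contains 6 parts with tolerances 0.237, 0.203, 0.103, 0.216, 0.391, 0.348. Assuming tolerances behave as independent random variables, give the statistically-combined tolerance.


RSS = sqrt(0.237^2 + 0.203^2 + 0.103^2 + 0.216^2 + 0.391^2 + 0.348^2)
= sqrt(0.428628)
= 0.6547

0.6547


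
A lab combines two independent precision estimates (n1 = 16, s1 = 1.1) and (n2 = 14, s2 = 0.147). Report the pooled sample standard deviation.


s_p = sqrt(((n1-1)*s1^2 + (n2-1)*s2^2) / (n1+n2-2))
numerator = (16-1)*1.1^2 + (14-1)*0.147^2 = 18.15 + 0.280917 = 18.430917
denominator = 16 + 14 - 2 = 28
s_p^2 = 18.430917 / 28 = 0.65824704
s_p = sqrt(0.65824704) = 0.8113

0.8113


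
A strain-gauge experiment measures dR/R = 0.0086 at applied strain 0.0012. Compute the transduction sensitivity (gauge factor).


GF = (dR/R) / epsilon
= 0.0086 / 0.0012
= 7.1667

7.1667


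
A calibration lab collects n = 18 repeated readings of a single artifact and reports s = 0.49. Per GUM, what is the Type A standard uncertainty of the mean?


u_A = s / sqrt(n)
u_A = 0.49 / sqrt(18)
u_A = 0.49 / 4.2426407
u_A = 0.1155

0.1155


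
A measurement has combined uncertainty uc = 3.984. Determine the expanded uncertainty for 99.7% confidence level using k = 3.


U = k * uc
U = 3 * 3.984
U = 11.9520

11.9520


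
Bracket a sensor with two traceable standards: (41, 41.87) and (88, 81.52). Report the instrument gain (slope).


slope = (y2 - y1) / (x2 - x1)
= (81.52 - 41.87) / (88 - 41)
= 39.6500 / 47
= 0.8436

0.8436


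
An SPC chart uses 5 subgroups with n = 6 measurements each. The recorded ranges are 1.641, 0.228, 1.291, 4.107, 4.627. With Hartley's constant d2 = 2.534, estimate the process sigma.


R_bar = (1.641 + 0.228 + 1.291 + 4.107 + 4.627) / 5
R_bar = 11.894 / 5 = 2.3788
sigma_hat = R_bar / d2 = 2.3788 / 2.534 = 0.9388

0.9388


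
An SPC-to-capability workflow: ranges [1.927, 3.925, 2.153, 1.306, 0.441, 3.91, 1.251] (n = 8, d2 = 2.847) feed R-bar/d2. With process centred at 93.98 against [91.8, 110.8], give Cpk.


R_bar = (1.927 + 3.925 + 2.153 + 1.306 + 0.441 + 3.91 + 1.251) / 7 = 2.1304286
sigma = R_bar / d2 = 2.1304286 / 2.847 = 0.7483065
Cp = (USL - LSL)/(6*sigma) = (110.8 - 91.8)/(6*0.7483065) = 4.2318
Cpu = (110.8 - 93.98)/(3*0.7483065) = 7.4925
Cpl = (93.98 - 91.8)/(3*0.7483065) = 0.9711
Cpk = min(Cpu, Cpl) = 0.9711

0.9711


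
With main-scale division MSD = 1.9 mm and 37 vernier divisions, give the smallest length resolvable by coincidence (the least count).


LC = MSD / n_div
= 1.9 / 37
= 0.0514

0.0514


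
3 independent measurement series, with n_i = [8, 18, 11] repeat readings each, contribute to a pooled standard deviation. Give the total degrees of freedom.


nu = sum_i (n_i - 1)
nu = ((8 - 1) + (18 - 1) + (11 - 1))
nu = 7 + 17 + 10
nu = 34

34


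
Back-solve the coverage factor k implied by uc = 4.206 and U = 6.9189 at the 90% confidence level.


k = U / uc
k = 6.9189 / 4.206
k = 1.645

1.645


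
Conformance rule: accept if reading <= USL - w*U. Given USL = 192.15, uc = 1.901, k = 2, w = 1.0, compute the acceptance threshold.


U = k * uc = 2 * 1.901 = 3.802
guard band g = w * U = 1.0 * 3.802 = 3.802
AL = USL - g = 192.15 - 3.802
AL = 188.3480

188.3480


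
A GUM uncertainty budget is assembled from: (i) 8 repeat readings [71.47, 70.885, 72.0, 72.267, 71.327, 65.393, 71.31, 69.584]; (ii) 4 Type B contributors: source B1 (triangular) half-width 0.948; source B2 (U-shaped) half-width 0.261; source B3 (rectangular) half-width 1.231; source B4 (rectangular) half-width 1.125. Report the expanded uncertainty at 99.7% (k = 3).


mean = (71.47 + 70.885 + 72.0 + 72.267 + 71.327 + 65.393 + 71.31 + 69.584) / 8 = 70.5295
s = sqrt(sum((x - mean)^2)/(n-1)) = 2.2269449
u_A = s / sqrt(n) = 2.2269449 / sqrt(8) = 0.78734392
u_B1 = 0.948 / sqrt(6) = 0.38701938
u_B2 = 0.261 / sqrt(2) = 0.18455487
u_B3 = 1.231 / sqrt(3) = 0.71071818
u_B4 = 1.125 / sqrt(3) = 0.64951905
uc = sqrt(0.78734392^2 + 0.38701938^2 + 0.18455487^2 + 0.71071818^2 + 0.64951905^2) = 1.3155798
U = k * uc = 3 * 1.3155798
U = 3.9467

3.9467


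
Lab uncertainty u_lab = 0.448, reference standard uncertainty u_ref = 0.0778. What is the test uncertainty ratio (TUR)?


TUR = u_lab / u_ref
= 0.448 / 0.0778
= 5.7584

5.7584


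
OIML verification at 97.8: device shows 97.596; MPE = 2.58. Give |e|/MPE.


e = indication - reference = 97.596 - 97.8 = -0.2040
|e| = 0.2040
ratio = |e| / MPE = 0.2040 / 2.58
ratio = 0.0791

0.0791


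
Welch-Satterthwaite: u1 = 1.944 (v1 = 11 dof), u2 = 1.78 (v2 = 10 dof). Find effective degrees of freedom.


uc = sqrt(u1^2 + u2^2) = sqrt(1.944^2 + 1.78^2) = 2.6358179
v_eff = uc^4 / (u1^4/v1 + u2^4/v2)
= 2.6358179^4 / (1.944^4/11 + 1.78^4/10)
= 48.268256 / 2.3022276
v_eff = 20.9659

20.9659


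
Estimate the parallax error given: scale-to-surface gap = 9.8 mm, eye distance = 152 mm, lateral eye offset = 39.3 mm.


error = h * offset / d
= 9.8 * 39.3 / 152
= 2.5338

2.5338


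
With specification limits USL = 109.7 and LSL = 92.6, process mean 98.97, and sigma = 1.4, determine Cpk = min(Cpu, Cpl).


Cpu = (USL - mean) / (3*sigma) = (109.7 - 98.97) / (3*1.4) = 2.5548
Cpl = (mean - LSL) / (3*sigma) = (98.97 - 92.6) / (3*1.4) = 1.5167
Cpk = min(Cpu, Cpl) = 1.5167

1.5167


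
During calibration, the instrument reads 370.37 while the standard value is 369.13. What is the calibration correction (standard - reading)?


Correction = standard - reading
= 369.13 - 370.37
= -1.2400

-1.2400


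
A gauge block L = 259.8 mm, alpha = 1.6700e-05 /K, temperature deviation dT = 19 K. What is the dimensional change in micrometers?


dL = L * alpha * dT
= 259.8 * 1.6700e-05 * 19
= 0.0824345 mm
dL_um = 0.0824345 * 1000 = 82.4345 um

82.4345


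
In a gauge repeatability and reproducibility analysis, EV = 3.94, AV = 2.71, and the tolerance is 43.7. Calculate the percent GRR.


GRR = sqrt(EV^2 + AV^2) = sqrt(3.94^2 + 2.71^2) = 4.7820184
%GRR = GRR / tol * 100 = 4.7820184 / 43.7 * 100
%GRR = 10.9428

10.9428


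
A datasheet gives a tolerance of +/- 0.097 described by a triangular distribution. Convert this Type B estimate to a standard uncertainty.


u_B = half_width / sqrt(6)
u_B = 0.097 / 2.4494897
u_B = 0.0396

0.0396


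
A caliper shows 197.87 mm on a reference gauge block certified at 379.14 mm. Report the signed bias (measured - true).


Systematic error = measured - true
= 197.87 - 379.14
= -181.2700

-181.2700


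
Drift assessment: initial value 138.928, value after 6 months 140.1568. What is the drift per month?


rate = (v2 - v1) / months
= (140.1568 - 138.928) / 6
= 1.2288 / 6
= 0.2048

0.2048


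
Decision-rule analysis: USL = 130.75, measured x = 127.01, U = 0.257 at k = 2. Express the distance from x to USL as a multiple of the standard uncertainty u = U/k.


u = U / k = 0.257 / 2 = 0.1285
margin = |USL - x| = |130.75 - 127.01| = 3.74
z = margin / u = 3.74 / 0.1285
z = 29.1051

29.1051


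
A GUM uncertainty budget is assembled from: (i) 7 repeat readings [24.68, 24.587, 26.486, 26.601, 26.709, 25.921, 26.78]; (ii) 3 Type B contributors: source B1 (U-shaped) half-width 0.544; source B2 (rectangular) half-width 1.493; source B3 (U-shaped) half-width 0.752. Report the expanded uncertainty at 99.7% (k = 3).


mean = (24.68 + 24.587 + 26.486 + 26.601 + 26.709 + 25.921 + 26.78) / 7 = 25.96628571
s = sqrt(sum((x - mean)^2)/(n-1)) = 0.95269193
u_A = s / sqrt(n) = 0.95269193 / sqrt(7) = 0.3600837
u_B1 = 0.544 / sqrt(2) = 0.38466609
u_B2 = 1.493 / sqrt(3) = 0.86198395
u_B3 = 0.752 / sqrt(2) = 0.5317443
uc = sqrt(0.3600837^2 + 0.38466609^2 + 0.86198395^2 + 0.5317443^2) = 1.141664
U = k * uc = 3 * 1.141664
U = 3.4250

3.4250


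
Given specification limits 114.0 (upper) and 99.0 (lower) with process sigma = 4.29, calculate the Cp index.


Cp = (USL - LSL) / (6 * sigma)
= (114.0 - 99.0) / (6 * 4.29)
= 15.0000 / 25.7400
= 0.5828

0.5828


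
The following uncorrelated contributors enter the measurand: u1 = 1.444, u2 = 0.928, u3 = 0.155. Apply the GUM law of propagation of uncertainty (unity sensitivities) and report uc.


uc = sqrt(1.444^2 + 0.928^2 + 0.155^2)
uc = sqrt(2.970345)
uc = 1.7235

1.7235


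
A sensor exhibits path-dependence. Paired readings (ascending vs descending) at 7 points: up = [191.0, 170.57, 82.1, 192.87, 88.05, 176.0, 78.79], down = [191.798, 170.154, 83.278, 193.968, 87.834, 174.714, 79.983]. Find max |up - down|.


|191.0 - 191.798| = 0.7980
|170.57 - 170.154| = 0.4160
|82.1 - 83.278| = 1.1780
|192.87 - 193.968| = 1.0980
|88.05 - 87.834| = 0.2160
|176.0 - 174.714| = 1.2860
|78.79 - 79.983| = 1.1930
hysteresis = max(diffs) = 1.2860

1.2860


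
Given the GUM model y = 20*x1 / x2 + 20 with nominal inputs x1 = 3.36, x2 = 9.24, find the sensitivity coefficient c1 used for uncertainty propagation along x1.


y = 20*x1 / x2 + 20
dy/dx1 = 20/x2
Evaluate at x2 = 9.24: c1 = 20 / 9.24
c1 = 2.1645

2.1645


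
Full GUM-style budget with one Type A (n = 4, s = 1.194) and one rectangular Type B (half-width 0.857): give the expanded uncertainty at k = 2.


u_A = s / sqrt(n) = 1.194 / sqrt(4) = 0.597
u_B = half_width / sqrt(3) = 0.857 / sqrt(3) = 0.49478918
uc = sqrt(u_A^2 + u_B^2) = sqrt(0.597^2 + 0.49478918^2) = 0.77538721
U = k * uc = 2 * 0.77538721
U = 1.5508

1.5508


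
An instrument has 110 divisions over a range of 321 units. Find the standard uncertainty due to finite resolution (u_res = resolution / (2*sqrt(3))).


resolution = range / divisions
resolution = 321 / 110 = 2.9181818
u_res = resolution / (2*sqrt(3))
u_res = 2.9181818 / 3.4641016
u_res = 0.8424

0.8424


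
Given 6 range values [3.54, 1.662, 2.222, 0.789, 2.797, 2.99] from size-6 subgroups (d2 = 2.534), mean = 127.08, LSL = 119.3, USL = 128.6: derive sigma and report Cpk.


R_bar = (3.54 + 1.662 + 2.222 + 0.789 + 2.797 + 2.99) / 6 = 2.3333333
sigma = R_bar / d2 = 2.3333333 / 2.534 = 0.9208103
Cp = (USL - LSL)/(6*sigma) = (128.6 - 119.3)/(6*0.9208103) = 1.6833
Cpu = (128.6 - 127.08)/(3*0.9208103) = 0.5502
Cpl = (127.08 - 119.3)/(3*0.9208103) = 2.8164
Cpk = min(Cpu, Cpl) = 0.5502

0.5502


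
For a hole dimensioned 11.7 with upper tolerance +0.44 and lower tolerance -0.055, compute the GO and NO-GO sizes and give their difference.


GO = nominal - lower_tol (smallest hole = maximum material condition)
GO = 11.7 - 0.055 = 11.645
NO-GO = nominal + upper_tol (largest hole = least material condition)
NO-GO = 11.7 + 0.44 = 12.14
spread = NO-GO - GO = 12.14 - 11.645 = 0.4950

0.4950


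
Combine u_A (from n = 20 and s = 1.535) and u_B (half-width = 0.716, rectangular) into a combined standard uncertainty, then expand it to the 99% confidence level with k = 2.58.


u_A = s / sqrt(n) = 1.535 / sqrt(20) = 0.34323643
u_B = half_width / sqrt(3) = 0.716 / sqrt(3) = 0.41338279
uc = sqrt(u_A^2 + u_B^2) = sqrt(0.34323643^2 + 0.41338279^2) = 0.53730492
U = k * uc = 2.58 * 0.53730492
U = 1.3862

1.3862


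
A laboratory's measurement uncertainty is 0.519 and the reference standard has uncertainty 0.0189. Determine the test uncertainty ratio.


TUR = u_lab / u_ref
= 0.519 / 0.0189
= 27.4603

27.4603


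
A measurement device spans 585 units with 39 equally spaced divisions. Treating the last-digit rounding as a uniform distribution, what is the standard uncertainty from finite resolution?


resolution = range / divisions
resolution = 585 / 39 = 15
u_res = resolution / (2*sqrt(3))
u_res = 15 / 3.4641016
u_res = 4.3301

4.3301


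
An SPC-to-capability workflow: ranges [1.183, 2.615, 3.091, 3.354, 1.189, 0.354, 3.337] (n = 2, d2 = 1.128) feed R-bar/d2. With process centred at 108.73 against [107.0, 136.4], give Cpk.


R_bar = (1.183 + 2.615 + 3.091 + 3.354 + 1.189 + 0.354 + 3.337) / 7 = 2.1604286
sigma = R_bar / d2 = 2.1604286 / 1.128 = 1.9152736
Cp = (USL - LSL)/(6*sigma) = (136.4 - 107.0)/(6*1.9152736) = 2.5584
Cpu = (136.4 - 108.73)/(3*1.9152736) = 4.8157
Cpl = (108.73 - 107.0)/(3*1.9152736) = 0.3011
Cpk = min(Cpu, Cpl) = 0.3011

0.3011


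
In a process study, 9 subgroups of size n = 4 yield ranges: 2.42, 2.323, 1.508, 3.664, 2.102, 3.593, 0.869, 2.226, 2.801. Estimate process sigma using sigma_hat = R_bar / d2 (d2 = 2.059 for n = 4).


R_bar = (2.42 + 2.323 + 1.508 + 3.664 + 2.102 + 3.593 + 0.869 + 2.226 + 2.801) / 9
R_bar = 21.506 / 9 = 2.3895556
sigma_hat = R_bar / d2 = 2.3895556 / 2.059 = 1.1605

1.1605


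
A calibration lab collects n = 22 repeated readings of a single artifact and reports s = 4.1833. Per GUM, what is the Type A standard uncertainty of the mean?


u_A = s / sqrt(n)
u_A = 4.1833 / sqrt(22)
u_A = 4.1833 / 4.6904158
u_A = 0.8919

0.8919


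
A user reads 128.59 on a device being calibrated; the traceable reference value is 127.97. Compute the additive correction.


Correction = standard - reading
= 127.97 - 128.59
= -0.6200

-0.6200


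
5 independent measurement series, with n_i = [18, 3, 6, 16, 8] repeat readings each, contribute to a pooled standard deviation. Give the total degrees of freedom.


nu = sum_i (n_i - 1)
nu = ((18 - 1) + (3 - 1) + (6 - 1) + (16 - 1) + (8 - 1))
nu = 17 + 2 + 5 + 15 + 7
nu = 46

46


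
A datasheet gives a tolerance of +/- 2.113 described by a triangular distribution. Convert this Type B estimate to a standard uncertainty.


u_B = half_width / sqrt(6)
u_B = 2.113 / 2.4494897
u_B = 0.8626

0.8626


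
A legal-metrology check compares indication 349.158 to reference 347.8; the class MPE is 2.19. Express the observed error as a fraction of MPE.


e = indication - reference = 349.158 - 347.8 = 1.3580
|e| = 1.3580
ratio = |e| / MPE = 1.3580 / 2.19
ratio = 0.6201

0.6201


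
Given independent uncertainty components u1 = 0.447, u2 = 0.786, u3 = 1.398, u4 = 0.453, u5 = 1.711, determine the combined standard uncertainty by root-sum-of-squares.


uc = sqrt(0.447^2 + 0.786^2 + 1.398^2 + 0.453^2 + 1.711^2)
uc = sqrt(5.904739)
uc = 2.4300

2.4300


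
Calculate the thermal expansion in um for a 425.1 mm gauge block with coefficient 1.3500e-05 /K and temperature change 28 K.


dL = L * alpha * dT
= 425.1 * 1.3500e-05 * 28
= 0.1606878 mm
dL_um = 0.1606878 * 1000 = 160.6878 um

160.6878


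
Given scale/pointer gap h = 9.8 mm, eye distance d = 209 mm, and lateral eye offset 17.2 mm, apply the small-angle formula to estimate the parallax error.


error = h * offset / d
= 9.8 * 17.2 / 209
= 0.8065

0.8065


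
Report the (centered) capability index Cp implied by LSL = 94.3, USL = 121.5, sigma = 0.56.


Cp = (USL - LSL) / (6 * sigma)
= (121.5 - 94.3) / (6 * 0.56)
= 27.2000 / 3.3600
= 8.0952

8.0952


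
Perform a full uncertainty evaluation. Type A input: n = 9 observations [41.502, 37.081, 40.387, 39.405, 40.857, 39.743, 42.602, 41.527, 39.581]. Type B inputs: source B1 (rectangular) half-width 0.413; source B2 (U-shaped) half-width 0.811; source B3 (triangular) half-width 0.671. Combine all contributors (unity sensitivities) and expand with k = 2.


mean = (41.502 + 37.081 + 40.387 + 39.405 + 40.857 + 39.743 + 42.602 + 41.527 + 39.581) / 9 = 40.29833333
s = sqrt(sum((x - mean)^2)/(n-1)) = 1.6030255
u_A = s / sqrt(n) = 1.6030255 / sqrt(9) = 0.53434183
u_B1 = 0.413 / sqrt(3) = 0.23844566
u_B2 = 0.811 / sqrt(2) = 0.5734636
u_B3 = 0.671 / sqrt(6) = 0.2739346
uc = sqrt(0.53434183^2 + 0.23844566^2 + 0.5734636^2 + 0.2739346^2) = 0.86387394
U = k * uc = 2 * 0.86387394
U = 1.7277

1.7277


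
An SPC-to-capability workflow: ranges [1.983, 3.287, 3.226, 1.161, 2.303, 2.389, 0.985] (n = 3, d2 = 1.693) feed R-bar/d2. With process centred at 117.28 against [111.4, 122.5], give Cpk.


R_bar = (1.983 + 3.287 + 3.226 + 1.161 + 2.303 + 2.389 + 0.985) / 7 = 2.1905714
sigma = R_bar / d2 = 2.1905714 / 1.693 = 1.2938992
Cp = (USL - LSL)/(6*sigma) = (122.5 - 111.4)/(6*1.2938992) = 1.4298
Cpu = (122.5 - 117.28)/(3*1.2938992) = 1.3448
Cpl = (117.28 - 111.4)/(3*1.2938992) = 1.5148
Cpk = min(Cpu, Cpl) = 1.3448

1.3448


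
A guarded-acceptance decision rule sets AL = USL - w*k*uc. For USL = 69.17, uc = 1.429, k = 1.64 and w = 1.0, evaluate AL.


U = k * uc = 1.64 * 1.429 = 2.34356
guard band g = w * U = 1.0 * 2.34356 = 2.34356
AL = USL - g = 69.17 - 2.34356
AL = 66.8264

66.8264


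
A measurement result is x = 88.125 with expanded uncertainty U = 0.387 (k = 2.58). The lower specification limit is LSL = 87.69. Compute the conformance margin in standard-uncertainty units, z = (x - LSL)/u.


u = U / k = 0.387 / 2.58 = 0.15
margin = |LSL - x| = |87.69 - 88.125| = 0.435
z = margin / u = 0.435 / 0.15
z = 2.9000

2.9000


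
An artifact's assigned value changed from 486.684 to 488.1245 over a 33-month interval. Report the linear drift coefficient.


rate = (v2 - v1) / months
= (488.1245 - 486.684) / 33
= 1.4405 / 33
= 0.0437

0.0437


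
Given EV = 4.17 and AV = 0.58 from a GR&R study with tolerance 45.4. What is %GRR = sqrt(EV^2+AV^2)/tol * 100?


GRR = sqrt(EV^2 + AV^2) = sqrt(4.17^2 + 0.58^2) = 4.2101425
%GRR = GRR / tol * 100 = 4.2101425 / 45.4 * 100
%GRR = 9.2734

9.2734


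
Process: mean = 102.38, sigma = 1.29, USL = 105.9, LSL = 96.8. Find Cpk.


Cpu = (USL - mean) / (3*sigma) = (105.9 - 102.38) / (3*1.29) = 0.9096
Cpl = (mean - LSL) / (3*sigma) = (102.38 - 96.8) / (3*1.29) = 1.4419
Cpk = min(Cpu, Cpl) = 0.9096

0.9096


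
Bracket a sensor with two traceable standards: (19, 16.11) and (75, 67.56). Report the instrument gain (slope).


slope = (y2 - y1) / (x2 - x1)
= (67.56 - 16.11) / (75 - 19)
= 51.4500 / 56
= 0.9188

0.9188


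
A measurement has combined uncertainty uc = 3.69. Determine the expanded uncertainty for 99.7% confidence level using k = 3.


U = k * uc
U = 3 * 3.69
U = 11.0700

11.0700


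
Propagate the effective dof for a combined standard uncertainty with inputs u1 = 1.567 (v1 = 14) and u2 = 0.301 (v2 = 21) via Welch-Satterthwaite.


uc = sqrt(u1^2 + u2^2) = sqrt(1.567^2 + 0.301^2) = 1.5956472
v_eff = uc^4 / (u1^4/v1 + u2^4/v2)
= 1.5956472^4 / (1.567^4/14 + 0.301^4/21)
= 6.4825742 / 0.43106418
v_eff = 15.0385

15.0385


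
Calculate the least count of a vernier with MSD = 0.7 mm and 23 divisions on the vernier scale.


LC = MSD / n_div
= 0.7 / 23
= 0.0304

0.0304


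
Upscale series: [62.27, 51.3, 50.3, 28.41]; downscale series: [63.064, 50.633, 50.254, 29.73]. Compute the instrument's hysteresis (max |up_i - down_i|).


|62.27 - 63.064| = 0.7940
|51.3 - 50.633| = 0.6670
|50.3 - 50.254| = 0.0460
|28.41 - 29.73| = 1.3200
hysteresis = max(diffs) = 1.3200

1.3200


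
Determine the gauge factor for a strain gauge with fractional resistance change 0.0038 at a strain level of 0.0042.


GF = (dR/R) / epsilon
= 0.0038 / 0.0042
= 0.9048

0.9048


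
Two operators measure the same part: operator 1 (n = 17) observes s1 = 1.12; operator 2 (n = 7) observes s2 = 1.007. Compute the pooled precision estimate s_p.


s_p = sqrt(((n1-1)*s1^2 + (n2-1)*s2^2) / (n1+n2-2))
numerator = (17-1)*1.12^2 + (7-1)*1.007^2 = 20.0704 + 6.084294 = 26.154694
denominator = 17 + 7 - 2 = 22
s_p^2 = 26.154694 / 22 = 1.1888497
s_p = sqrt(1.1888497) = 1.0903

1.0903


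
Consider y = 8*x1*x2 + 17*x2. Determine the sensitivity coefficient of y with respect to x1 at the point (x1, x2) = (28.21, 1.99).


y = 8*x1*x2 + 17*x2
dy/dx1 = 8*x2
Evaluate at x2 = 1.99: c1 = 8 * 1.99
c1 = 15.9200

15.9200


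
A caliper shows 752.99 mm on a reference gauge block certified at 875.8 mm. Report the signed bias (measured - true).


Systematic error = measured - true
= 752.99 - 875.8
= -122.8100

-122.8100


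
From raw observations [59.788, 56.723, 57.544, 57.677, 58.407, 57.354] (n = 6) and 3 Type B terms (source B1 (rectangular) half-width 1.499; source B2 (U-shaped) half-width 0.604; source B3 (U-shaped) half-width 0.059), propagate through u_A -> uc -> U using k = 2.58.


mean = (59.788 + 56.723 + 57.544 + 57.677 + 58.407 + 57.354) / 6 = 57.9155
s = sqrt(sum((x - mean)^2)/(n-1)) = 1.0658388
u_A = s / sqrt(n) = 1.0658388 / sqrt(6) = 0.43512687
u_B1 = 1.499 / sqrt(3) = 0.86544805
u_B2 = 0.604 / sqrt(2) = 0.4270925
u_B3 = 0.059 / sqrt(2) = 0.0417193
uc = sqrt(0.43512687^2 + 0.86544805^2 + 0.4270925^2 + 0.0417193^2) = 1.0594736
U = k * uc = 2.58 * 1.0594736
U = 2.7334

2.7334


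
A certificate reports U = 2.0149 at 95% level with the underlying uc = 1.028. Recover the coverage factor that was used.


k = U / uc
k = 2.0149 / 1.028
k = 1.96

1.96


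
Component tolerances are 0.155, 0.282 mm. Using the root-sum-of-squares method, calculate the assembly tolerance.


RSS = sqrt(0.155^2 + 0.282^2)
= sqrt(0.103549)
= 0.3218

0.3218


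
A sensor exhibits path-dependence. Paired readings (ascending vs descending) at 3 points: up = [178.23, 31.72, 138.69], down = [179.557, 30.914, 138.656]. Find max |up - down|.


|178.23 - 179.557| = 1.3270
|31.72 - 30.914| = 0.8060
|138.69 - 138.656| = 0.0340
hysteresis = max(diffs) = 1.3270

1.3270


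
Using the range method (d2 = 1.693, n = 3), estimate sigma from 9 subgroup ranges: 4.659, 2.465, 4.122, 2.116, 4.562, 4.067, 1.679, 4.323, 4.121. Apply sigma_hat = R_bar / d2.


R_bar = (4.659 + 2.465 + 4.122 + 2.116 + 4.562 + 4.067 + 1.679 + 4.323 + 4.121) / 9
R_bar = 32.114 / 9 = 3.5682222
sigma_hat = R_bar / d2 = 3.5682222 / 1.693 = 2.1076

2.1076


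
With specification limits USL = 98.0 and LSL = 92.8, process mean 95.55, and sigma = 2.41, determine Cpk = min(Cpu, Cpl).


Cpu = (USL - mean) / (3*sigma) = (98.0 - 95.55) / (3*2.41) = 0.3389
Cpl = (mean - LSL) / (3*sigma) = (95.55 - 92.8) / (3*2.41) = 0.3804
Cpk = min(Cpu, Cpl) = 0.3389

0.3389


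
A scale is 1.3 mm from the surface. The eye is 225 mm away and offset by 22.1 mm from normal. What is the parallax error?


error = h * offset / d
= 1.3 * 22.1 / 225
= 0.1277

0.1277


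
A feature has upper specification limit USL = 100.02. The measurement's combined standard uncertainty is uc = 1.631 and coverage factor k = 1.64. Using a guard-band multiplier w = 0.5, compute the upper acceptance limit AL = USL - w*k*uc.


U = k * uc = 1.64 * 1.631 = 2.67484
guard band g = w * U = 0.5 * 2.67484 = 1.33742
AL = USL - g = 100.02 - 1.33742
AL = 98.6826

98.6826
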